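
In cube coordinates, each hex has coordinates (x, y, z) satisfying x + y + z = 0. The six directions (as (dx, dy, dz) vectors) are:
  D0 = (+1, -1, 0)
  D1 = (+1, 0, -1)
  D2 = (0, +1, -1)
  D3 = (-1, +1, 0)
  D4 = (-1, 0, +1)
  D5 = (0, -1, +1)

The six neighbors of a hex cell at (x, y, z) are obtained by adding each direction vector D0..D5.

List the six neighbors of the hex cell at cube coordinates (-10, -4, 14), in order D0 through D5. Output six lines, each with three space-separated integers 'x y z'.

Answer: -9 -5 14
-9 -4 13
-10 -3 13
-11 -3 14
-11 -4 15
-10 -5 15

Derivation:
Center: (-10, -4, 14). Add each direction:
  D0: (-10, -4, 14) + (1, -1, 0) = (-9, -5, 14)
  D1: (-10, -4, 14) + (1, 0, -1) = (-9, -4, 13)
  D2: (-10, -4, 14) + (0, 1, -1) = (-10, -3, 13)
  D3: (-10, -4, 14) + (-1, 1, 0) = (-11, -3, 14)
  D4: (-10, -4, 14) + (-1, 0, 1) = (-11, -4, 15)
  D5: (-10, -4, 14) + (0, -1, 1) = (-10, -5, 15)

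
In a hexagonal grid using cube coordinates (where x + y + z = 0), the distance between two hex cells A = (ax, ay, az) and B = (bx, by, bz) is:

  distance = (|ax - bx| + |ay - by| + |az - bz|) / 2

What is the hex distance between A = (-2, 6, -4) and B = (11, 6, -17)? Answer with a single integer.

|ax - bx| = |-2 - 11| = 13
|ay - by| = |6 - 6| = 0
|az - bz| = |-4 - (-17)| = 13
distance = (13 + 0 + 13) / 2 = 26 / 2 = 13

Answer: 13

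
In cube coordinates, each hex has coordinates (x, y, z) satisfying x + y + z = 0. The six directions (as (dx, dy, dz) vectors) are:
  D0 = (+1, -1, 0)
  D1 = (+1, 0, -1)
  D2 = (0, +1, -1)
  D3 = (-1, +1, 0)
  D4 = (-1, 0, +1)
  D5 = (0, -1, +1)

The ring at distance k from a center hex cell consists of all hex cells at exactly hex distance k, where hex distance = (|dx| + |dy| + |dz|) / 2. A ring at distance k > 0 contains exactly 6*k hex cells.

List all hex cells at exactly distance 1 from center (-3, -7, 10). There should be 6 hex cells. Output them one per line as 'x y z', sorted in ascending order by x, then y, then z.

Answer: -4 -7 11
-4 -6 10
-3 -8 11
-3 -6 9
-2 -8 10
-2 -7 9

Derivation:
Walk ring at distance 1 from (-3, -7, 10):
Start at center + D4*1 = (-4, -7, 11)
  hex 0: (-4, -7, 11)
  hex 1: (-3, -8, 11)
  hex 2: (-2, -8, 10)
  hex 3: (-2, -7, 9)
  hex 4: (-3, -6, 9)
  hex 5: (-4, -6, 10)
Sorted: 6 hexes.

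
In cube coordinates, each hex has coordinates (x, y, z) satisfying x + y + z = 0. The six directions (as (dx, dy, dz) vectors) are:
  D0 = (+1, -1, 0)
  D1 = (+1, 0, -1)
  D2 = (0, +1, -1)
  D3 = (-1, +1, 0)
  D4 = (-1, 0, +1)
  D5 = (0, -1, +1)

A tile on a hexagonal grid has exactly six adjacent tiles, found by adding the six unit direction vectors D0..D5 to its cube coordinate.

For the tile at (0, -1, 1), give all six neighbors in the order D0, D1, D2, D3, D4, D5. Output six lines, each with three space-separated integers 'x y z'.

Center: (0, -1, 1). Add each direction:
  D0: (0, -1, 1) + (1, -1, 0) = (1, -2, 1)
  D1: (0, -1, 1) + (1, 0, -1) = (1, -1, 0)
  D2: (0, -1, 1) + (0, 1, -1) = (0, 0, 0)
  D3: (0, -1, 1) + (-1, 1, 0) = (-1, 0, 1)
  D4: (0, -1, 1) + (-1, 0, 1) = (-1, -1, 2)
  D5: (0, -1, 1) + (0, -1, 1) = (0, -2, 2)

Answer: 1 -2 1
1 -1 0
0 0 0
-1 0 1
-1 -1 2
0 -2 2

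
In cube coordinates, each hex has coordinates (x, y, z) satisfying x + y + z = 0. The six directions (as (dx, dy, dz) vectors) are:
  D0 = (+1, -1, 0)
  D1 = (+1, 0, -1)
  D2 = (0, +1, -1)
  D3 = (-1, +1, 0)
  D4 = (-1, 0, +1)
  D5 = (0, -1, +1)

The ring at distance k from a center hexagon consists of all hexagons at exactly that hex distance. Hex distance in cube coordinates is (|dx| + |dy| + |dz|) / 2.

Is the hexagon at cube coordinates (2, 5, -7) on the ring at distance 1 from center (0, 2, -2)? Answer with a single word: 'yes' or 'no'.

Answer: no

Derivation:
|px - cx| = |2 - 0| = 2
|py - cy| = |5 - 2| = 3
|pz - cz| = |-7 - (-2)| = 5
distance = (2+3+5)/2 = 10/2 = 5
radius = 1; distance != radius -> no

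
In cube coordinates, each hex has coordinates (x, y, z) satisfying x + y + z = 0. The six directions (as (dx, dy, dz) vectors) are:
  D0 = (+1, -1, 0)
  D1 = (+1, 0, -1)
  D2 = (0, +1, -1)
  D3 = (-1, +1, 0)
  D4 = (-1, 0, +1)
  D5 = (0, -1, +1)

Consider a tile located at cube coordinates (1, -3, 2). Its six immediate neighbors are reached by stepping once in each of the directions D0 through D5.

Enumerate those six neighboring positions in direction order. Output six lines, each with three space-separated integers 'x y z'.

Center: (1, -3, 2). Add each direction:
  D0: (1, -3, 2) + (1, -1, 0) = (2, -4, 2)
  D1: (1, -3, 2) + (1, 0, -1) = (2, -3, 1)
  D2: (1, -3, 2) + (0, 1, -1) = (1, -2, 1)
  D3: (1, -3, 2) + (-1, 1, 0) = (0, -2, 2)
  D4: (1, -3, 2) + (-1, 0, 1) = (0, -3, 3)
  D5: (1, -3, 2) + (0, -1, 1) = (1, -4, 3)

Answer: 2 -4 2
2 -3 1
1 -2 1
0 -2 2
0 -3 3
1 -4 3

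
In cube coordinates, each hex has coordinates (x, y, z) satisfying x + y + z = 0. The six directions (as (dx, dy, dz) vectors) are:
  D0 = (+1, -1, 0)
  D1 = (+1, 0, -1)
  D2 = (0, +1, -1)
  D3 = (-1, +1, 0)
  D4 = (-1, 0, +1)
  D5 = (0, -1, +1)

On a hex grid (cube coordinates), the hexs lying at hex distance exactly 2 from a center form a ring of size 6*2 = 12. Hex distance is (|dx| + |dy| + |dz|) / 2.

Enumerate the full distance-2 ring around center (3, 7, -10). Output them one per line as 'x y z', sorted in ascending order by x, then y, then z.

Answer: 1 7 -8
1 8 -9
1 9 -10
2 6 -8
2 9 -11
3 5 -8
3 9 -12
4 5 -9
4 8 -12
5 5 -10
5 6 -11
5 7 -12

Derivation:
Walk ring at distance 2 from (3, 7, -10):
Start at center + D4*2 = (1, 7, -8)
  hex 0: (1, 7, -8)
  hex 1: (2, 6, -8)
  hex 2: (3, 5, -8)
  hex 3: (4, 5, -9)
  hex 4: (5, 5, -10)
  hex 5: (5, 6, -11)
  hex 6: (5, 7, -12)
  hex 7: (4, 8, -12)
  hex 8: (3, 9, -12)
  hex 9: (2, 9, -11)
  hex 10: (1, 9, -10)
  hex 11: (1, 8, -9)
Sorted: 12 hexes.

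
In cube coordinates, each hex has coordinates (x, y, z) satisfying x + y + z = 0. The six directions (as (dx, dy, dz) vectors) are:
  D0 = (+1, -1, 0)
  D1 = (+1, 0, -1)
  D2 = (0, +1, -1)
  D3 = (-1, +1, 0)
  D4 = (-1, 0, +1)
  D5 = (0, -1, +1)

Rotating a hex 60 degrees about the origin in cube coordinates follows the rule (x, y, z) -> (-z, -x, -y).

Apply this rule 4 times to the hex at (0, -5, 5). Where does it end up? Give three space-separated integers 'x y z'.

Start: (0, -5, 5)
Step 1: (0, -5, 5) -> (-(5), -(0), -(-5)) = (-5, 0, 5)
Step 2: (-5, 0, 5) -> (-(5), -(-5), -(0)) = (-5, 5, 0)
Step 3: (-5, 5, 0) -> (-(0), -(-5), -(5)) = (0, 5, -5)
Step 4: (0, 5, -5) -> (-(-5), -(0), -(5)) = (5, 0, -5)

Answer: 5 0 -5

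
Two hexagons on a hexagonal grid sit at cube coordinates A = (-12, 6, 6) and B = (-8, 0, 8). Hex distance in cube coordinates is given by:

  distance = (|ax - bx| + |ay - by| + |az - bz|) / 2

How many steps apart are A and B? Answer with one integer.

Answer: 6

Derivation:
|ax - bx| = |-12 - (-8)| = 4
|ay - by| = |6 - 0| = 6
|az - bz| = |6 - 8| = 2
distance = (4 + 6 + 2) / 2 = 12 / 2 = 6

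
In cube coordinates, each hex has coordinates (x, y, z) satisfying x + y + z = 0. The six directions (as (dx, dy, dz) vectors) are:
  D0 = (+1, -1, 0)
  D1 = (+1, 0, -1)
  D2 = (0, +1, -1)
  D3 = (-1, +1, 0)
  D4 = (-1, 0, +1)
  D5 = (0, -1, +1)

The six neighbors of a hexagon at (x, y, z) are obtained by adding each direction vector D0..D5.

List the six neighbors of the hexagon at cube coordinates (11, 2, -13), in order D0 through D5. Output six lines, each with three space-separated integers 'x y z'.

Center: (11, 2, -13). Add each direction:
  D0: (11, 2, -13) + (1, -1, 0) = (12, 1, -13)
  D1: (11, 2, -13) + (1, 0, -1) = (12, 2, -14)
  D2: (11, 2, -13) + (0, 1, -1) = (11, 3, -14)
  D3: (11, 2, -13) + (-1, 1, 0) = (10, 3, -13)
  D4: (11, 2, -13) + (-1, 0, 1) = (10, 2, -12)
  D5: (11, 2, -13) + (0, -1, 1) = (11, 1, -12)

Answer: 12 1 -13
12 2 -14
11 3 -14
10 3 -13
10 2 -12
11 1 -12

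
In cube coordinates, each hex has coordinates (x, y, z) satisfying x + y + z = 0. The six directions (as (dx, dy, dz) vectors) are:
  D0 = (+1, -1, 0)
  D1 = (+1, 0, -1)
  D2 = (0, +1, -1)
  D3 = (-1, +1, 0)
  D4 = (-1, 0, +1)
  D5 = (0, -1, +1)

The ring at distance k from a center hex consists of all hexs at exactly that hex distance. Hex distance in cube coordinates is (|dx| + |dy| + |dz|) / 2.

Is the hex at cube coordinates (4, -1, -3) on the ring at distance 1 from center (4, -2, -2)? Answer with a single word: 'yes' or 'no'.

|px - cx| = |4 - 4| = 0
|py - cy| = |-1 - (-2)| = 1
|pz - cz| = |-3 - (-2)| = 1
distance = (0+1+1)/2 = 2/2 = 1
radius = 1; distance == radius -> yes

Answer: yes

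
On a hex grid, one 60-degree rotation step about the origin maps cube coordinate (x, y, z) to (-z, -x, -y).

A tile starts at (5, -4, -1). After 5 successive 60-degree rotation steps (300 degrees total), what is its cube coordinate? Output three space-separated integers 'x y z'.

Start: (5, -4, -1)
Step 1: (5, -4, -1) -> (-(-1), -(5), -(-4)) = (1, -5, 4)
Step 2: (1, -5, 4) -> (-(4), -(1), -(-5)) = (-4, -1, 5)
Step 3: (-4, -1, 5) -> (-(5), -(-4), -(-1)) = (-5, 4, 1)
Step 4: (-5, 4, 1) -> (-(1), -(-5), -(4)) = (-1, 5, -4)
Step 5: (-1, 5, -4) -> (-(-4), -(-1), -(5)) = (4, 1, -5)

Answer: 4 1 -5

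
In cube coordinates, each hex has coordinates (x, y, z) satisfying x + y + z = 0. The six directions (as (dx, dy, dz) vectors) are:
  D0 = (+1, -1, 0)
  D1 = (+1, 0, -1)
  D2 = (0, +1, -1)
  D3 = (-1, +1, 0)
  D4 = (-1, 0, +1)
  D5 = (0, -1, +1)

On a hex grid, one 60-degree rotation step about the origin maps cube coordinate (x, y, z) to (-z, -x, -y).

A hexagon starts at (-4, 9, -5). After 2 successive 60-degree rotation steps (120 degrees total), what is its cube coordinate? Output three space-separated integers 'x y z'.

Answer: 9 -5 -4

Derivation:
Start: (-4, 9, -5)
Step 1: (-4, 9, -5) -> (-(-5), -(-4), -(9)) = (5, 4, -9)
Step 2: (5, 4, -9) -> (-(-9), -(5), -(4)) = (9, -5, -4)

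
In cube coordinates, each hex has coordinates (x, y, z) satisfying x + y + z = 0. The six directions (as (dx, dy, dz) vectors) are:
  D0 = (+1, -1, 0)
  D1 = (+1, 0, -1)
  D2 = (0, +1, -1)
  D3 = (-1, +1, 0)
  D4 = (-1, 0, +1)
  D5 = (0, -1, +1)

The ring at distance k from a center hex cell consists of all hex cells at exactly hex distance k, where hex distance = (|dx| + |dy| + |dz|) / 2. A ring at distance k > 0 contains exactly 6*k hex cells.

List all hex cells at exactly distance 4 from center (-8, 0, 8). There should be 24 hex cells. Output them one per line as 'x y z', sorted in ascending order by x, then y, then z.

Walk ring at distance 4 from (-8, 0, 8):
Start at center + D4*4 = (-12, 0, 12)
  hex 0: (-12, 0, 12)
  hex 1: (-11, -1, 12)
  hex 2: (-10, -2, 12)
  hex 3: (-9, -3, 12)
  hex 4: (-8, -4, 12)
  hex 5: (-7, -4, 11)
  hex 6: (-6, -4, 10)
  hex 7: (-5, -4, 9)
  hex 8: (-4, -4, 8)
  hex 9: (-4, -3, 7)
  hex 10: (-4, -2, 6)
  hex 11: (-4, -1, 5)
  hex 12: (-4, 0, 4)
  hex 13: (-5, 1, 4)
  hex 14: (-6, 2, 4)
  hex 15: (-7, 3, 4)
  hex 16: (-8, 4, 4)
  hex 17: (-9, 4, 5)
  hex 18: (-10, 4, 6)
  hex 19: (-11, 4, 7)
  hex 20: (-12, 4, 8)
  hex 21: (-12, 3, 9)
  hex 22: (-12, 2, 10)
  hex 23: (-12, 1, 11)
Sorted: 24 hexes.

Answer: -12 0 12
-12 1 11
-12 2 10
-12 3 9
-12 4 8
-11 -1 12
-11 4 7
-10 -2 12
-10 4 6
-9 -3 12
-9 4 5
-8 -4 12
-8 4 4
-7 -4 11
-7 3 4
-6 -4 10
-6 2 4
-5 -4 9
-5 1 4
-4 -4 8
-4 -3 7
-4 -2 6
-4 -1 5
-4 0 4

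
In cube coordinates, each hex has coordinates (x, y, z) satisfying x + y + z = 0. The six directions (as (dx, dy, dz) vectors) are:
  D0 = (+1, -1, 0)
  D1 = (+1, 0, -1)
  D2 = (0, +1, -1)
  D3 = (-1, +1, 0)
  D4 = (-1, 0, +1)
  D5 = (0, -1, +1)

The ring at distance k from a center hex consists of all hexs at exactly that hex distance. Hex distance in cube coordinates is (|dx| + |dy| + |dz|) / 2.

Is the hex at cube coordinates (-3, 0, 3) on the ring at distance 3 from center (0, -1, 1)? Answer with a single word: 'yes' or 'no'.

Answer: yes

Derivation:
|px - cx| = |-3 - 0| = 3
|py - cy| = |0 - (-1)| = 1
|pz - cz| = |3 - 1| = 2
distance = (3+1+2)/2 = 6/2 = 3
radius = 3; distance == radius -> yes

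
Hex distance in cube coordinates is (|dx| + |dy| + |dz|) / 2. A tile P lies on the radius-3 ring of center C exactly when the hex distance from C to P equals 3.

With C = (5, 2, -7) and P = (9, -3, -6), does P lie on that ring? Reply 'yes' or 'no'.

Answer: no

Derivation:
|px - cx| = |9 - 5| = 4
|py - cy| = |-3 - 2| = 5
|pz - cz| = |-6 - (-7)| = 1
distance = (4+5+1)/2 = 10/2 = 5
radius = 3; distance != radius -> no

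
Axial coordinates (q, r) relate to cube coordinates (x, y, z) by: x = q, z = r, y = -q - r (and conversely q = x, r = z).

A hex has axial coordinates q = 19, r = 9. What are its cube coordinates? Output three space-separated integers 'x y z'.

x = q = 19
z = r = 9
y = -x - z = -(19) - (9) = -28

Answer: 19 -28 9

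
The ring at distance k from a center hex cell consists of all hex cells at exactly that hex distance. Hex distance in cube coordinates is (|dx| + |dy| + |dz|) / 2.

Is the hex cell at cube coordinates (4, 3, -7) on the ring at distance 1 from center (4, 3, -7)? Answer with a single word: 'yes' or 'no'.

Answer: no

Derivation:
|px - cx| = |4 - 4| = 0
|py - cy| = |3 - 3| = 0
|pz - cz| = |-7 - (-7)| = 0
distance = (0+0+0)/2 = 0/2 = 0
radius = 1; distance != radius -> no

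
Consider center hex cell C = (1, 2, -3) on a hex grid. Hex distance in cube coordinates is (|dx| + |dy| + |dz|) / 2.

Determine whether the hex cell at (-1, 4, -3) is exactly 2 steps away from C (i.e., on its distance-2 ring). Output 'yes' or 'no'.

|px - cx| = |-1 - 1| = 2
|py - cy| = |4 - 2| = 2
|pz - cz| = |-3 - (-3)| = 0
distance = (2+2+0)/2 = 4/2 = 2
radius = 2; distance == radius -> yes

Answer: yes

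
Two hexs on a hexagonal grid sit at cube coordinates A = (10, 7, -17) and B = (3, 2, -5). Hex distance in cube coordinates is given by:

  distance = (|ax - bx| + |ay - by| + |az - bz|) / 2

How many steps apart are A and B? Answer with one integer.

Answer: 12

Derivation:
|ax - bx| = |10 - 3| = 7
|ay - by| = |7 - 2| = 5
|az - bz| = |-17 - (-5)| = 12
distance = (7 + 5 + 12) / 2 = 24 / 2 = 12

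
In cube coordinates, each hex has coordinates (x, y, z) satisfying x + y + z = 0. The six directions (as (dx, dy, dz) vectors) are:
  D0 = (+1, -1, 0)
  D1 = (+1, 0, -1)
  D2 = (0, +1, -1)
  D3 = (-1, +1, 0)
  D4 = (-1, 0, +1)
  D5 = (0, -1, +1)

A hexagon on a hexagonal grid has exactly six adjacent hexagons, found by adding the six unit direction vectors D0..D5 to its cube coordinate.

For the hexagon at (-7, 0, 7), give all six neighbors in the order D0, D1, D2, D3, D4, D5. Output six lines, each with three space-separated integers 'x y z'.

Center: (-7, 0, 7). Add each direction:
  D0: (-7, 0, 7) + (1, -1, 0) = (-6, -1, 7)
  D1: (-7, 0, 7) + (1, 0, -1) = (-6, 0, 6)
  D2: (-7, 0, 7) + (0, 1, -1) = (-7, 1, 6)
  D3: (-7, 0, 7) + (-1, 1, 0) = (-8, 1, 7)
  D4: (-7, 0, 7) + (-1, 0, 1) = (-8, 0, 8)
  D5: (-7, 0, 7) + (0, -1, 1) = (-7, -1, 8)

Answer: -6 -1 7
-6 0 6
-7 1 6
-8 1 7
-8 0 8
-7 -1 8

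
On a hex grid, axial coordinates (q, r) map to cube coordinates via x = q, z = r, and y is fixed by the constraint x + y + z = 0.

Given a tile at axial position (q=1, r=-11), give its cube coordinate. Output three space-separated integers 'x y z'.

x = q = 1
z = r = -11
y = -x - z = -(1) - (-11) = 10

Answer: 1 10 -11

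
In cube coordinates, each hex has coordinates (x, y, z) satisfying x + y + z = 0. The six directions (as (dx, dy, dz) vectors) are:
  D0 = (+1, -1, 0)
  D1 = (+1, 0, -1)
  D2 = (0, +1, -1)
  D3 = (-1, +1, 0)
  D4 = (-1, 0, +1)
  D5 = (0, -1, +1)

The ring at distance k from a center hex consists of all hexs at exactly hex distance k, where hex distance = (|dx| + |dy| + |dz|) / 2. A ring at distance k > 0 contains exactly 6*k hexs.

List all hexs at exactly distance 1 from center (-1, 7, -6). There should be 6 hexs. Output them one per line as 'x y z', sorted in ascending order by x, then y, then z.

Answer: -2 7 -5
-2 8 -6
-1 6 -5
-1 8 -7
0 6 -6
0 7 -7

Derivation:
Walk ring at distance 1 from (-1, 7, -6):
Start at center + D4*1 = (-2, 7, -5)
  hex 0: (-2, 7, -5)
  hex 1: (-1, 6, -5)
  hex 2: (0, 6, -6)
  hex 3: (0, 7, -7)
  hex 4: (-1, 8, -7)
  hex 5: (-2, 8, -6)
Sorted: 6 hexes.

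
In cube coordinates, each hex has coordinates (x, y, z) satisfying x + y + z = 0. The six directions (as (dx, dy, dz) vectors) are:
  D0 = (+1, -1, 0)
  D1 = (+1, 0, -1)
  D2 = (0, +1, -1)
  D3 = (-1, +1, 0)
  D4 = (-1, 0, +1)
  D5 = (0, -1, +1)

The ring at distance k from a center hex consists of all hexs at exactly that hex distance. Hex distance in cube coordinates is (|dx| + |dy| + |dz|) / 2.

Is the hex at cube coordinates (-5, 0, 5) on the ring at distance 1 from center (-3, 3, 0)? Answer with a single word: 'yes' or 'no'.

|px - cx| = |-5 - (-3)| = 2
|py - cy| = |0 - 3| = 3
|pz - cz| = |5 - 0| = 5
distance = (2+3+5)/2 = 10/2 = 5
radius = 1; distance != radius -> no

Answer: no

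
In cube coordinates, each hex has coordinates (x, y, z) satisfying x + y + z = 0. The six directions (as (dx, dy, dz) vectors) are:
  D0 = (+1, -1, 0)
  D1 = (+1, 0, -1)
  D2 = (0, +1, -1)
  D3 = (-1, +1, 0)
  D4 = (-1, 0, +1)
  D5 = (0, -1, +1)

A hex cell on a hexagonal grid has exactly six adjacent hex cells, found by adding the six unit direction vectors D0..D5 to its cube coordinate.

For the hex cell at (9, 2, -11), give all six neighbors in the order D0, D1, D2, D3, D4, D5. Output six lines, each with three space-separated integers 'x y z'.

Answer: 10 1 -11
10 2 -12
9 3 -12
8 3 -11
8 2 -10
9 1 -10

Derivation:
Center: (9, 2, -11). Add each direction:
  D0: (9, 2, -11) + (1, -1, 0) = (10, 1, -11)
  D1: (9, 2, -11) + (1, 0, -1) = (10, 2, -12)
  D2: (9, 2, -11) + (0, 1, -1) = (9, 3, -12)
  D3: (9, 2, -11) + (-1, 1, 0) = (8, 3, -11)
  D4: (9, 2, -11) + (-1, 0, 1) = (8, 2, -10)
  D5: (9, 2, -11) + (0, -1, 1) = (9, 1, -10)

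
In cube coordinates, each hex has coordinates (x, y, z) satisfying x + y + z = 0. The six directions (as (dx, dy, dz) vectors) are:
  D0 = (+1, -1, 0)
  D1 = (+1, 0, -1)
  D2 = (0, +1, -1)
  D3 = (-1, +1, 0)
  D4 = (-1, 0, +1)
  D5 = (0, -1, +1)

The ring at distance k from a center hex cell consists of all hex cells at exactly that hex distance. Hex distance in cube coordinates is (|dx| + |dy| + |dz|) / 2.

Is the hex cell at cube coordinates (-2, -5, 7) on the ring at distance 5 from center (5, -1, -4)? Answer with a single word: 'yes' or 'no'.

|px - cx| = |-2 - 5| = 7
|py - cy| = |-5 - (-1)| = 4
|pz - cz| = |7 - (-4)| = 11
distance = (7+4+11)/2 = 22/2 = 11
radius = 5; distance != radius -> no

Answer: no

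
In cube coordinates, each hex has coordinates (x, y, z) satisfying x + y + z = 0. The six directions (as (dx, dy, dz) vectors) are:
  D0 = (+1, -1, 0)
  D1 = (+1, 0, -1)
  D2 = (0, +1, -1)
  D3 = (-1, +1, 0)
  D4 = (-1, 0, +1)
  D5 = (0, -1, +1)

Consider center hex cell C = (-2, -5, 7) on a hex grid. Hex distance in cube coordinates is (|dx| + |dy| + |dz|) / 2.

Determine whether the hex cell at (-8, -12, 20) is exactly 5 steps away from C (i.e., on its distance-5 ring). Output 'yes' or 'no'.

|px - cx| = |-8 - (-2)| = 6
|py - cy| = |-12 - (-5)| = 7
|pz - cz| = |20 - 7| = 13
distance = (6+7+13)/2 = 26/2 = 13
radius = 5; distance != radius -> no

Answer: no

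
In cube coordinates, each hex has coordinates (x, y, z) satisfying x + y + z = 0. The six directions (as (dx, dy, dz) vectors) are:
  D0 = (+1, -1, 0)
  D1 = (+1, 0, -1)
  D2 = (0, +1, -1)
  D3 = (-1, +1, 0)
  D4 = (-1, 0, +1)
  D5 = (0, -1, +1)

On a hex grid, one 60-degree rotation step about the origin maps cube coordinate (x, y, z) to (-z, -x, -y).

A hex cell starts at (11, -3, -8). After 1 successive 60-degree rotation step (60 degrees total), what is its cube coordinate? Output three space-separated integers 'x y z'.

Start: (11, -3, -8)
Step 1: (11, -3, -8) -> (-(-8), -(11), -(-3)) = (8, -11, 3)

Answer: 8 -11 3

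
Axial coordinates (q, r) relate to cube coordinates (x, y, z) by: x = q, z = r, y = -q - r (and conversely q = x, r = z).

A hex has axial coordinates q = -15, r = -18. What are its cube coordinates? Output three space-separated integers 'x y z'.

Answer: -15 33 -18

Derivation:
x = q = -15
z = r = -18
y = -x - z = -(-15) - (-18) = 33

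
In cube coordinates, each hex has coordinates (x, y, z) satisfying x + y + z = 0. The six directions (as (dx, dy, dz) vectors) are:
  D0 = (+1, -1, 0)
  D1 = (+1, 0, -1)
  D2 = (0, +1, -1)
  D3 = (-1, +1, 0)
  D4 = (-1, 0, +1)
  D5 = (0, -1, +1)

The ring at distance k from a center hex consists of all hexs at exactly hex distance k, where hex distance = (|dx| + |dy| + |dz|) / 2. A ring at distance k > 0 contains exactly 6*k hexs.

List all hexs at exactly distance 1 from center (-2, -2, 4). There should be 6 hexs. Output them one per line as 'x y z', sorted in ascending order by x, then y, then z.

Walk ring at distance 1 from (-2, -2, 4):
Start at center + D4*1 = (-3, -2, 5)
  hex 0: (-3, -2, 5)
  hex 1: (-2, -3, 5)
  hex 2: (-1, -3, 4)
  hex 3: (-1, -2, 3)
  hex 4: (-2, -1, 3)
  hex 5: (-3, -1, 4)
Sorted: 6 hexes.

Answer: -3 -2 5
-3 -1 4
-2 -3 5
-2 -1 3
-1 -3 4
-1 -2 3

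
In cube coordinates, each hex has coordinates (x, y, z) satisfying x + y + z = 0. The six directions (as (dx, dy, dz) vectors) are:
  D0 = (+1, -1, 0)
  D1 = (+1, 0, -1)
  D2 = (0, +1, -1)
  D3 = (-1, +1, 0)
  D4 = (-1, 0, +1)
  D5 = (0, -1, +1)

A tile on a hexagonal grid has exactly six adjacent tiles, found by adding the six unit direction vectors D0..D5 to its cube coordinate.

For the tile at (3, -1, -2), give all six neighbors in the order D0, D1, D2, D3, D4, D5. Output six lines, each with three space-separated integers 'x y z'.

Answer: 4 -2 -2
4 -1 -3
3 0 -3
2 0 -2
2 -1 -1
3 -2 -1

Derivation:
Center: (3, -1, -2). Add each direction:
  D0: (3, -1, -2) + (1, -1, 0) = (4, -2, -2)
  D1: (3, -1, -2) + (1, 0, -1) = (4, -1, -3)
  D2: (3, -1, -2) + (0, 1, -1) = (3, 0, -3)
  D3: (3, -1, -2) + (-1, 1, 0) = (2, 0, -2)
  D4: (3, -1, -2) + (-1, 0, 1) = (2, -1, -1)
  D5: (3, -1, -2) + (0, -1, 1) = (3, -2, -1)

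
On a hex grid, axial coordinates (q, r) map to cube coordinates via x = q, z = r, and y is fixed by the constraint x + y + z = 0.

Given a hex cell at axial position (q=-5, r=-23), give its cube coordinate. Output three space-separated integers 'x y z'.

Answer: -5 28 -23

Derivation:
x = q = -5
z = r = -23
y = -x - z = -(-5) - (-23) = 28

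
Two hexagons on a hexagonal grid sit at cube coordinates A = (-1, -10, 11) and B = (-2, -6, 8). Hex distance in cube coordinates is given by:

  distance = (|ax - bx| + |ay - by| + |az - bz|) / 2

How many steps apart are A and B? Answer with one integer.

|ax - bx| = |-1 - (-2)| = 1
|ay - by| = |-10 - (-6)| = 4
|az - bz| = |11 - 8| = 3
distance = (1 + 4 + 3) / 2 = 8 / 2 = 4

Answer: 4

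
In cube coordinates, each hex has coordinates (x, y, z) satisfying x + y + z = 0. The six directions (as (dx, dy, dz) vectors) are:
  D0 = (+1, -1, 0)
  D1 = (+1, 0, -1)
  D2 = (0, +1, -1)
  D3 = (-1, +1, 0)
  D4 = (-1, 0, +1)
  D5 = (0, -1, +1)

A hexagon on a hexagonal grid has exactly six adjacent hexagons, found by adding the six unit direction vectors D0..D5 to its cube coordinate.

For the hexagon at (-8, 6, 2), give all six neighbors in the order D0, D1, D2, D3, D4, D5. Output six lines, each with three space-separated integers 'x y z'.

Center: (-8, 6, 2). Add each direction:
  D0: (-8, 6, 2) + (1, -1, 0) = (-7, 5, 2)
  D1: (-8, 6, 2) + (1, 0, -1) = (-7, 6, 1)
  D2: (-8, 6, 2) + (0, 1, -1) = (-8, 7, 1)
  D3: (-8, 6, 2) + (-1, 1, 0) = (-9, 7, 2)
  D4: (-8, 6, 2) + (-1, 0, 1) = (-9, 6, 3)
  D5: (-8, 6, 2) + (0, -1, 1) = (-8, 5, 3)

Answer: -7 5 2
-7 6 1
-8 7 1
-9 7 2
-9 6 3
-8 5 3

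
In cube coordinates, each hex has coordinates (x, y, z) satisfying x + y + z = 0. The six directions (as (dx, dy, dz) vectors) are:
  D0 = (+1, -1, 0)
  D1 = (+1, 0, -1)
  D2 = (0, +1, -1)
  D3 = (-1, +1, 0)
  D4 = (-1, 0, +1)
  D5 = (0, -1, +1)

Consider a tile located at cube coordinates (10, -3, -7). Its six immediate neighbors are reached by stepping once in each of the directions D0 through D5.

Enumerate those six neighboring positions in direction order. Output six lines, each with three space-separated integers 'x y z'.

Center: (10, -3, -7). Add each direction:
  D0: (10, -3, -7) + (1, -1, 0) = (11, -4, -7)
  D1: (10, -3, -7) + (1, 0, -1) = (11, -3, -8)
  D2: (10, -3, -7) + (0, 1, -1) = (10, -2, -8)
  D3: (10, -3, -7) + (-1, 1, 0) = (9, -2, -7)
  D4: (10, -3, -7) + (-1, 0, 1) = (9, -3, -6)
  D5: (10, -3, -7) + (0, -1, 1) = (10, -4, -6)

Answer: 11 -4 -7
11 -3 -8
10 -2 -8
9 -2 -7
9 -3 -6
10 -4 -6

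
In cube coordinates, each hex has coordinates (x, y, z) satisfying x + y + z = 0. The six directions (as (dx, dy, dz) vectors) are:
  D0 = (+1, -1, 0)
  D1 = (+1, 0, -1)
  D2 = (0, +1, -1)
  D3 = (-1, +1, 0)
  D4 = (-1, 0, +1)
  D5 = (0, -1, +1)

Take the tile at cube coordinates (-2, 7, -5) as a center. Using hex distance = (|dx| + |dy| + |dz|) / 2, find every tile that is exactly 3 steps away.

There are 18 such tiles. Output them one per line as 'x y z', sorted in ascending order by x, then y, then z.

Answer: -5 7 -2
-5 8 -3
-5 9 -4
-5 10 -5
-4 6 -2
-4 10 -6
-3 5 -2
-3 10 -7
-2 4 -2
-2 10 -8
-1 4 -3
-1 9 -8
0 4 -4
0 8 -8
1 4 -5
1 5 -6
1 6 -7
1 7 -8

Derivation:
Walk ring at distance 3 from (-2, 7, -5):
Start at center + D4*3 = (-5, 7, -2)
  hex 0: (-5, 7, -2)
  hex 1: (-4, 6, -2)
  hex 2: (-3, 5, -2)
  hex 3: (-2, 4, -2)
  hex 4: (-1, 4, -3)
  hex 5: (0, 4, -4)
  hex 6: (1, 4, -5)
  hex 7: (1, 5, -6)
  hex 8: (1, 6, -7)
  hex 9: (1, 7, -8)
  hex 10: (0, 8, -8)
  hex 11: (-1, 9, -8)
  hex 12: (-2, 10, -8)
  hex 13: (-3, 10, -7)
  hex 14: (-4, 10, -6)
  hex 15: (-5, 10, -5)
  hex 16: (-5, 9, -4)
  hex 17: (-5, 8, -3)
Sorted: 18 hexes.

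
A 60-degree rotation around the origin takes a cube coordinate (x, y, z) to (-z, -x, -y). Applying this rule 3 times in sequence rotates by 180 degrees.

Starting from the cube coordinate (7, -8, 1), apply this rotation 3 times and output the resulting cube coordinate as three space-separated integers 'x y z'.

Answer: -7 8 -1

Derivation:
Start: (7, -8, 1)
Step 1: (7, -8, 1) -> (-(1), -(7), -(-8)) = (-1, -7, 8)
Step 2: (-1, -7, 8) -> (-(8), -(-1), -(-7)) = (-8, 1, 7)
Step 3: (-8, 1, 7) -> (-(7), -(-8), -(1)) = (-7, 8, -1)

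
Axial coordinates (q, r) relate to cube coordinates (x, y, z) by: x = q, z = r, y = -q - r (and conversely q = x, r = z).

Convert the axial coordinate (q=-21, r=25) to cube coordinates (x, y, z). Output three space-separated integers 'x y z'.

Answer: -21 -4 25

Derivation:
x = q = -21
z = r = 25
y = -x - z = -(-21) - (25) = -4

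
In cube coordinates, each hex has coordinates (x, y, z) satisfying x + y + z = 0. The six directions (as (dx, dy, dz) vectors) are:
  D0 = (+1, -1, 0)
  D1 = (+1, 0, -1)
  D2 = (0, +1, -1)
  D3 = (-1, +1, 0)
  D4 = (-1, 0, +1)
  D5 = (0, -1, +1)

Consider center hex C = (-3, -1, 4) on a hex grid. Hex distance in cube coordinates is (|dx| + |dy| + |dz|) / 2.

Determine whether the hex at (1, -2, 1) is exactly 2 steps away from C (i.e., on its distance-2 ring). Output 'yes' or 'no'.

Answer: no

Derivation:
|px - cx| = |1 - (-3)| = 4
|py - cy| = |-2 - (-1)| = 1
|pz - cz| = |1 - 4| = 3
distance = (4+1+3)/2 = 8/2 = 4
radius = 2; distance != radius -> no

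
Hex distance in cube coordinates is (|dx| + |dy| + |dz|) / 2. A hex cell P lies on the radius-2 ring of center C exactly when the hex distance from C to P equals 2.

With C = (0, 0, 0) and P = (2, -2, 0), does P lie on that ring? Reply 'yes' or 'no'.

Answer: yes

Derivation:
|px - cx| = |2 - 0| = 2
|py - cy| = |-2 - 0| = 2
|pz - cz| = |0 - 0| = 0
distance = (2+2+0)/2 = 4/2 = 2
radius = 2; distance == radius -> yes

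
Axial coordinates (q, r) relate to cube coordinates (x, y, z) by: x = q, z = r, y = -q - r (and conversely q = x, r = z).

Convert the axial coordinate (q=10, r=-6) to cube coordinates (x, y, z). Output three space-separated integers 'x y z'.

Answer: 10 -4 -6

Derivation:
x = q = 10
z = r = -6
y = -x - z = -(10) - (-6) = -4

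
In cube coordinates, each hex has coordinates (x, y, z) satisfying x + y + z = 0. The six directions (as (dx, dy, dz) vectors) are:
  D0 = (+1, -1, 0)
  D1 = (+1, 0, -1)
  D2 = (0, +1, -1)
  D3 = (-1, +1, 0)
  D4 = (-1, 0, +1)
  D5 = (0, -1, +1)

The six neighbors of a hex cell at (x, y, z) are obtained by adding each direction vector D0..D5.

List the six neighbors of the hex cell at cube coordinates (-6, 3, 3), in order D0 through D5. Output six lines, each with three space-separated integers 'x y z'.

Answer: -5 2 3
-5 3 2
-6 4 2
-7 4 3
-7 3 4
-6 2 4

Derivation:
Center: (-6, 3, 3). Add each direction:
  D0: (-6, 3, 3) + (1, -1, 0) = (-5, 2, 3)
  D1: (-6, 3, 3) + (1, 0, -1) = (-5, 3, 2)
  D2: (-6, 3, 3) + (0, 1, -1) = (-6, 4, 2)
  D3: (-6, 3, 3) + (-1, 1, 0) = (-7, 4, 3)
  D4: (-6, 3, 3) + (-1, 0, 1) = (-7, 3, 4)
  D5: (-6, 3, 3) + (0, -1, 1) = (-6, 2, 4)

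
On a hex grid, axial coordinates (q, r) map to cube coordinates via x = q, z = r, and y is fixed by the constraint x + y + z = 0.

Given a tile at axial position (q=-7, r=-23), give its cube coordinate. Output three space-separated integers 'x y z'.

x = q = -7
z = r = -23
y = -x - z = -(-7) - (-23) = 30

Answer: -7 30 -23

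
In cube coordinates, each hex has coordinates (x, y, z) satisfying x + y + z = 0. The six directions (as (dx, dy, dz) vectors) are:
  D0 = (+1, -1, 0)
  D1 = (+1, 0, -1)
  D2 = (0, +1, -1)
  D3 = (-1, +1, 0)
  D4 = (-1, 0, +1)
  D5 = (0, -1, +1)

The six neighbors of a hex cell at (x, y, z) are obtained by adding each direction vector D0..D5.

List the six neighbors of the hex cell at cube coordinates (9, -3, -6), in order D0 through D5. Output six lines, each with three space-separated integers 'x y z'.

Center: (9, -3, -6). Add each direction:
  D0: (9, -3, -6) + (1, -1, 0) = (10, -4, -6)
  D1: (9, -3, -6) + (1, 0, -1) = (10, -3, -7)
  D2: (9, -3, -6) + (0, 1, -1) = (9, -2, -7)
  D3: (9, -3, -6) + (-1, 1, 0) = (8, -2, -6)
  D4: (9, -3, -6) + (-1, 0, 1) = (8, -3, -5)
  D5: (9, -3, -6) + (0, -1, 1) = (9, -4, -5)

Answer: 10 -4 -6
10 -3 -7
9 -2 -7
8 -2 -6
8 -3 -5
9 -4 -5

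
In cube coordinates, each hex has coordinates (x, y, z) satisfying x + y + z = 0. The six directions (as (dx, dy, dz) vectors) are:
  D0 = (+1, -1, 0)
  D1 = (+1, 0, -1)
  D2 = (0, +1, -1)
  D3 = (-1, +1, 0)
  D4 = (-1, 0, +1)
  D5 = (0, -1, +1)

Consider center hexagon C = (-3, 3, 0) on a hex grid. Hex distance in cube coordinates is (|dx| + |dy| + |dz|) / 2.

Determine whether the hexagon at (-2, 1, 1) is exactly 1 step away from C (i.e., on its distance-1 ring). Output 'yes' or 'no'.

Answer: no

Derivation:
|px - cx| = |-2 - (-3)| = 1
|py - cy| = |1 - 3| = 2
|pz - cz| = |1 - 0| = 1
distance = (1+2+1)/2 = 4/2 = 2
radius = 1; distance != radius -> no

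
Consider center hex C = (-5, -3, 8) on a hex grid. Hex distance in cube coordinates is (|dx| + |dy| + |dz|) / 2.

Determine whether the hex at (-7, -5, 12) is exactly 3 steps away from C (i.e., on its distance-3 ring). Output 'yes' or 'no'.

|px - cx| = |-7 - (-5)| = 2
|py - cy| = |-5 - (-3)| = 2
|pz - cz| = |12 - 8| = 4
distance = (2+2+4)/2 = 8/2 = 4
radius = 3; distance != radius -> no

Answer: no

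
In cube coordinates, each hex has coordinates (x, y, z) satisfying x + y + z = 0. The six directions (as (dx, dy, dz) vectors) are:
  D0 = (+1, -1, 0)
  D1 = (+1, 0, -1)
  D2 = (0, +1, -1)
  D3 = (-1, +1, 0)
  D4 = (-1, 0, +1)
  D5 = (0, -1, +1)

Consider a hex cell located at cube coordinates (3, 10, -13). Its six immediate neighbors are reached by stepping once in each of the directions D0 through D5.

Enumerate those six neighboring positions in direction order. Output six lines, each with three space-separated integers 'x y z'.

Answer: 4 9 -13
4 10 -14
3 11 -14
2 11 -13
2 10 -12
3 9 -12

Derivation:
Center: (3, 10, -13). Add each direction:
  D0: (3, 10, -13) + (1, -1, 0) = (4, 9, -13)
  D1: (3, 10, -13) + (1, 0, -1) = (4, 10, -14)
  D2: (3, 10, -13) + (0, 1, -1) = (3, 11, -14)
  D3: (3, 10, -13) + (-1, 1, 0) = (2, 11, -13)
  D4: (3, 10, -13) + (-1, 0, 1) = (2, 10, -12)
  D5: (3, 10, -13) + (0, -1, 1) = (3, 9, -12)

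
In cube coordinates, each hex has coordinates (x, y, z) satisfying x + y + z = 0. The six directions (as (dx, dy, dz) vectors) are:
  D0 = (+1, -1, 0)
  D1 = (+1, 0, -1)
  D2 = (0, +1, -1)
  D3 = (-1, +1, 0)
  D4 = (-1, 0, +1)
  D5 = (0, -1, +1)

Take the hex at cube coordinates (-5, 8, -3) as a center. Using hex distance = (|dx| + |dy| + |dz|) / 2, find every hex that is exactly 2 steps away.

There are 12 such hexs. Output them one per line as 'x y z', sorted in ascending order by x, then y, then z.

Answer: -7 8 -1
-7 9 -2
-7 10 -3
-6 7 -1
-6 10 -4
-5 6 -1
-5 10 -5
-4 6 -2
-4 9 -5
-3 6 -3
-3 7 -4
-3 8 -5

Derivation:
Walk ring at distance 2 from (-5, 8, -3):
Start at center + D4*2 = (-7, 8, -1)
  hex 0: (-7, 8, -1)
  hex 1: (-6, 7, -1)
  hex 2: (-5, 6, -1)
  hex 3: (-4, 6, -2)
  hex 4: (-3, 6, -3)
  hex 5: (-3, 7, -4)
  hex 6: (-3, 8, -5)
  hex 7: (-4, 9, -5)
  hex 8: (-5, 10, -5)
  hex 9: (-6, 10, -4)
  hex 10: (-7, 10, -3)
  hex 11: (-7, 9, -2)
Sorted: 12 hexes.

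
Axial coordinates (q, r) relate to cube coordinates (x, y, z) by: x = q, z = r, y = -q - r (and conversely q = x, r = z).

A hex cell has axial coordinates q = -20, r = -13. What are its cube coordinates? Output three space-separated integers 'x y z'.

x = q = -20
z = r = -13
y = -x - z = -(-20) - (-13) = 33

Answer: -20 33 -13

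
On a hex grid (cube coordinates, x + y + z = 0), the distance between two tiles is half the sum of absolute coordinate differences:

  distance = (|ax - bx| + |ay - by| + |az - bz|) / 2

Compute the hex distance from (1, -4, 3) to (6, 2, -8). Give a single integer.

|ax - bx| = |1 - 6| = 5
|ay - by| = |-4 - 2| = 6
|az - bz| = |3 - (-8)| = 11
distance = (5 + 6 + 11) / 2 = 22 / 2 = 11

Answer: 11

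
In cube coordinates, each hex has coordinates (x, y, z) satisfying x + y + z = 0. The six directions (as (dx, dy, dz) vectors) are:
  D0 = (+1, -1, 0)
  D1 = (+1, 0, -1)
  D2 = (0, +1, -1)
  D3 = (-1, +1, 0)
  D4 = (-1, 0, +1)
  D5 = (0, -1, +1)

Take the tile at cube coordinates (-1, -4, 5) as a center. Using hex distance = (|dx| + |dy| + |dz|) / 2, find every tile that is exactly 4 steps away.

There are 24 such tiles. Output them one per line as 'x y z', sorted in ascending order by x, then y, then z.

Walk ring at distance 4 from (-1, -4, 5):
Start at center + D4*4 = (-5, -4, 9)
  hex 0: (-5, -4, 9)
  hex 1: (-4, -5, 9)
  hex 2: (-3, -6, 9)
  hex 3: (-2, -7, 9)
  hex 4: (-1, -8, 9)
  hex 5: (0, -8, 8)
  hex 6: (1, -8, 7)
  hex 7: (2, -8, 6)
  hex 8: (3, -8, 5)
  hex 9: (3, -7, 4)
  hex 10: (3, -6, 3)
  hex 11: (3, -5, 2)
  hex 12: (3, -4, 1)
  hex 13: (2, -3, 1)
  hex 14: (1, -2, 1)
  hex 15: (0, -1, 1)
  hex 16: (-1, 0, 1)
  hex 17: (-2, 0, 2)
  hex 18: (-3, 0, 3)
  hex 19: (-4, 0, 4)
  hex 20: (-5, 0, 5)
  hex 21: (-5, -1, 6)
  hex 22: (-5, -2, 7)
  hex 23: (-5, -3, 8)
Sorted: 24 hexes.

Answer: -5 -4 9
-5 -3 8
-5 -2 7
-5 -1 6
-5 0 5
-4 -5 9
-4 0 4
-3 -6 9
-3 0 3
-2 -7 9
-2 0 2
-1 -8 9
-1 0 1
0 -8 8
0 -1 1
1 -8 7
1 -2 1
2 -8 6
2 -3 1
3 -8 5
3 -7 4
3 -6 3
3 -5 2
3 -4 1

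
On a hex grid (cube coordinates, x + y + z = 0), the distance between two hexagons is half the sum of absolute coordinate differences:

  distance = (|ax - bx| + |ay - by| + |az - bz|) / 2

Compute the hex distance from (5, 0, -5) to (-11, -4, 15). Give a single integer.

Answer: 20

Derivation:
|ax - bx| = |5 - (-11)| = 16
|ay - by| = |0 - (-4)| = 4
|az - bz| = |-5 - 15| = 20
distance = (16 + 4 + 20) / 2 = 40 / 2 = 20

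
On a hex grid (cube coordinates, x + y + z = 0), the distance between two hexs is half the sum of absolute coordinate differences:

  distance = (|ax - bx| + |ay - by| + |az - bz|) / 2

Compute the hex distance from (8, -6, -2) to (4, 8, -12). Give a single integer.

Answer: 14

Derivation:
|ax - bx| = |8 - 4| = 4
|ay - by| = |-6 - 8| = 14
|az - bz| = |-2 - (-12)| = 10
distance = (4 + 14 + 10) / 2 = 28 / 2 = 14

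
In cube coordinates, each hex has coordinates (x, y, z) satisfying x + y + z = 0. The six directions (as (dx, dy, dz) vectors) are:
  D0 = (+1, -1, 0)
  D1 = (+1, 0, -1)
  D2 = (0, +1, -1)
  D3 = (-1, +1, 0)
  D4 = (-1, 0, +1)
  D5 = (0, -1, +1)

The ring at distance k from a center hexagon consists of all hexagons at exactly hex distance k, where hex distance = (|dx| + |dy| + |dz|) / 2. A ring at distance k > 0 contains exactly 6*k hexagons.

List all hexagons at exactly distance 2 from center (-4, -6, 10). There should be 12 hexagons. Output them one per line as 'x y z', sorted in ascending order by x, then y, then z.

Walk ring at distance 2 from (-4, -6, 10):
Start at center + D4*2 = (-6, -6, 12)
  hex 0: (-6, -6, 12)
  hex 1: (-5, -7, 12)
  hex 2: (-4, -8, 12)
  hex 3: (-3, -8, 11)
  hex 4: (-2, -8, 10)
  hex 5: (-2, -7, 9)
  hex 6: (-2, -6, 8)
  hex 7: (-3, -5, 8)
  hex 8: (-4, -4, 8)
  hex 9: (-5, -4, 9)
  hex 10: (-6, -4, 10)
  hex 11: (-6, -5, 11)
Sorted: 12 hexes.

Answer: -6 -6 12
-6 -5 11
-6 -4 10
-5 -7 12
-5 -4 9
-4 -8 12
-4 -4 8
-3 -8 11
-3 -5 8
-2 -8 10
-2 -7 9
-2 -6 8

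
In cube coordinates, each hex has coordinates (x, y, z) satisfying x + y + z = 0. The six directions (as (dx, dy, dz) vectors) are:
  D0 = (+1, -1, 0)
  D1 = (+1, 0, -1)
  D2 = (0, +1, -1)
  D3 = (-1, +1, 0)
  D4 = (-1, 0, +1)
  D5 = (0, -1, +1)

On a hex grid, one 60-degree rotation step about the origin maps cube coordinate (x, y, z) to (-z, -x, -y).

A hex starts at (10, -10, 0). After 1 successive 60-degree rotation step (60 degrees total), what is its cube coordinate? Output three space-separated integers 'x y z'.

Answer: 0 -10 10

Derivation:
Start: (10, -10, 0)
Step 1: (10, -10, 0) -> (-(0), -(10), -(-10)) = (0, -10, 10)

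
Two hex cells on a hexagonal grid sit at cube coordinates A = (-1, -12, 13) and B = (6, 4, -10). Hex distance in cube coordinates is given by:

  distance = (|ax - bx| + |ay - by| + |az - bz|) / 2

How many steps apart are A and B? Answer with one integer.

Answer: 23

Derivation:
|ax - bx| = |-1 - 6| = 7
|ay - by| = |-12 - 4| = 16
|az - bz| = |13 - (-10)| = 23
distance = (7 + 16 + 23) / 2 = 46 / 2 = 23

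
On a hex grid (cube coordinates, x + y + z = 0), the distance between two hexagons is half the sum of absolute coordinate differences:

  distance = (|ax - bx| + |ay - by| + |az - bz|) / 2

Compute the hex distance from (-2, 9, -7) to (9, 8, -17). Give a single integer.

Answer: 11

Derivation:
|ax - bx| = |-2 - 9| = 11
|ay - by| = |9 - 8| = 1
|az - bz| = |-7 - (-17)| = 10
distance = (11 + 1 + 10) / 2 = 22 / 2 = 11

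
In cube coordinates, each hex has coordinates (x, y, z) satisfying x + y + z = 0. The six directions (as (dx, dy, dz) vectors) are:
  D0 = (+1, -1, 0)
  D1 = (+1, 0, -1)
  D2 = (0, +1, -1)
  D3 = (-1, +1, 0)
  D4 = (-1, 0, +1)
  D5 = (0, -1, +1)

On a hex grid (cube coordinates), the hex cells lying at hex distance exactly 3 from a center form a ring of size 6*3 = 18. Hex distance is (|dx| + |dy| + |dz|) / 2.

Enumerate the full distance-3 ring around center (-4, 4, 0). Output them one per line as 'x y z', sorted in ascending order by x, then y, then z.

Answer: -7 4 3
-7 5 2
-7 6 1
-7 7 0
-6 3 3
-6 7 -1
-5 2 3
-5 7 -2
-4 1 3
-4 7 -3
-3 1 2
-3 6 -3
-2 1 1
-2 5 -3
-1 1 0
-1 2 -1
-1 3 -2
-1 4 -3

Derivation:
Walk ring at distance 3 from (-4, 4, 0):
Start at center + D4*3 = (-7, 4, 3)
  hex 0: (-7, 4, 3)
  hex 1: (-6, 3, 3)
  hex 2: (-5, 2, 3)
  hex 3: (-4, 1, 3)
  hex 4: (-3, 1, 2)
  hex 5: (-2, 1, 1)
  hex 6: (-1, 1, 0)
  hex 7: (-1, 2, -1)
  hex 8: (-1, 3, -2)
  hex 9: (-1, 4, -3)
  hex 10: (-2, 5, -3)
  hex 11: (-3, 6, -3)
  hex 12: (-4, 7, -3)
  hex 13: (-5, 7, -2)
  hex 14: (-6, 7, -1)
  hex 15: (-7, 7, 0)
  hex 16: (-7, 6, 1)
  hex 17: (-7, 5, 2)
Sorted: 18 hexes.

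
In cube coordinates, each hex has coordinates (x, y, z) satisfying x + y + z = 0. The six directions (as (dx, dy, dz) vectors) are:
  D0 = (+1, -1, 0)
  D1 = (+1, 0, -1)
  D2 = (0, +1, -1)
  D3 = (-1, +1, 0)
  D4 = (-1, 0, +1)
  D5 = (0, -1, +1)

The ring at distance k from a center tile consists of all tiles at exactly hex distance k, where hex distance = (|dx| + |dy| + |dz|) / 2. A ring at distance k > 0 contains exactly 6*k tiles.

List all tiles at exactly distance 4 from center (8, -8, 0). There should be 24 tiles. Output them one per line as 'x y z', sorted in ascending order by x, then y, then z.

Walk ring at distance 4 from (8, -8, 0):
Start at center + D4*4 = (4, -8, 4)
  hex 0: (4, -8, 4)
  hex 1: (5, -9, 4)
  hex 2: (6, -10, 4)
  hex 3: (7, -11, 4)
  hex 4: (8, -12, 4)
  hex 5: (9, -12, 3)
  hex 6: (10, -12, 2)
  hex 7: (11, -12, 1)
  hex 8: (12, -12, 0)
  hex 9: (12, -11, -1)
  hex 10: (12, -10, -2)
  hex 11: (12, -9, -3)
  hex 12: (12, -8, -4)
  hex 13: (11, -7, -4)
  hex 14: (10, -6, -4)
  hex 15: (9, -5, -4)
  hex 16: (8, -4, -4)
  hex 17: (7, -4, -3)
  hex 18: (6, -4, -2)
  hex 19: (5, -4, -1)
  hex 20: (4, -4, 0)
  hex 21: (4, -5, 1)
  hex 22: (4, -6, 2)
  hex 23: (4, -7, 3)
Sorted: 24 hexes.

Answer: 4 -8 4
4 -7 3
4 -6 2
4 -5 1
4 -4 0
5 -9 4
5 -4 -1
6 -10 4
6 -4 -2
7 -11 4
7 -4 -3
8 -12 4
8 -4 -4
9 -12 3
9 -5 -4
10 -12 2
10 -6 -4
11 -12 1
11 -7 -4
12 -12 0
12 -11 -1
12 -10 -2
12 -9 -3
12 -8 -4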